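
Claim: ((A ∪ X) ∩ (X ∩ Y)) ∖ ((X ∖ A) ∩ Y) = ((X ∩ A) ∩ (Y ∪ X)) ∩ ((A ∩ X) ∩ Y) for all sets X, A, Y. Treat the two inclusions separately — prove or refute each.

Both inclusions hold.

(⟹) Let x ∈ ((A ∪ X) ∩ (X ∩ Y)) ∖ ((X ∖ A) ∩ Y). Then x ∈ X ∩ A ∩ Y, from which x ∈ ((X ∩ A) ∩ (Y ∪ X)) ∩ ((A ∩ X) ∩ Y).

(⟸) Let x ∈ ((X ∩ A) ∩ (Y ∪ X)) ∩ ((A ∩ X) ∩ Y). Then x ∈ X ∩ A ∩ Y, from which x ∈ ((A ∪ X) ∩ (X ∩ Y)) ∖ ((X ∖ A) ∩ Y).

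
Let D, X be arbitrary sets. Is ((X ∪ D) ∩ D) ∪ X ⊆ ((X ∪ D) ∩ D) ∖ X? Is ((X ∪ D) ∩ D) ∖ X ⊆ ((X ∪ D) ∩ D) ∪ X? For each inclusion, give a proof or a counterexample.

Only the reverse inclusion holds.

(⊆) This inclusion fails. Take D = ∅, X = {1}; then 1 ∈ ((X ∪ D) ∩ D) ∪ X but 1 ∉ ((X ∪ D) ∩ D) ∖ X.

(⊇) Let x ∈ ((X ∪ D) ∩ D) ∖ X. Then x ∈ D and x ∉ X, from which x ∈ ((X ∪ D) ∩ D) ∪ X.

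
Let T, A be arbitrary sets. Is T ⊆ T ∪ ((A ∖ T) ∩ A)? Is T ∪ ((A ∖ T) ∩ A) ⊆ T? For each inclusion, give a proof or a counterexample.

The sets are not equal: only the forward inclusion holds.

Reverse inclusion. This inclusion fails. Take T = ∅, A = {1}; then 1 ∈ T ∪ ((A ∖ T) ∩ A) but 1 ∉ T.

Forward inclusion. Let x ∈ T. Then either x ∈ T and x ∉ A; or x ∈ T ∩ A. In each case x ∈ T ∪ ((A ∖ T) ∩ A), so T ⊆ T ∪ ((A ∖ T) ∩ A).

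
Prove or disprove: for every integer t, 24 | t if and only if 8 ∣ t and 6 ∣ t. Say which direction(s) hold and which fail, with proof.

(→) If 24 ∣ t, write t = 24q. Since 24 = 3·8, t = 8·(3q), so 8 ∣ t; and since 24 = 4·6, t = 6·(4q), so 6 ∣ t.

(←) Suppose 8 ∣ t and 6 ∣ t. Any common multiple of 8 and 6 is a multiple of their lcm; here lcm(8, 6) = 8·6/gcd(8, 6) = 48/2 = 24, so 24 ∣ t.

The biconditional holds.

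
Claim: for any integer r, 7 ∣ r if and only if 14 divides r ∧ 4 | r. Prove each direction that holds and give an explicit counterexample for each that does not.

Only the converse holds.

(←) Suppose 14 ∣ r and 4 ∣ r. Any common multiple of 14 and 4 is a multiple of their lcm; here lcm(14, 4) = 14·4/gcd(14, 4) = 56/2 = 28, so 28 ∣ r. Since 7 ∣ 28, it follows that 7 ∣ r.

(→) This fails: take r = 7. Certainly 7 ∣ 7, but 14 ∤ 7.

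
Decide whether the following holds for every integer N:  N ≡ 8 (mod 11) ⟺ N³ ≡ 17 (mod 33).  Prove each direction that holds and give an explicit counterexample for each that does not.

[⇐] The residues r modulo 33 with r³ ≡ 17 (mod 33) are exactly {8}, and each is ≡ 8 (mod 11).

[⇒] This fails: take N = 19. Then 19 ≡ 8 (mod 11), but 19³ = 6859 ≡ 28 (mod 33), not 17.

The forward direction fails; the converse holds.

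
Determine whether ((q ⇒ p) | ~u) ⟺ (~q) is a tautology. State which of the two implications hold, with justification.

Only the converse holds.

(⇒) This fails. Under q = T, u = F, p = F, the left side is true but the right side is false.

(⇐) Assume the antecedent. If q is true, the antecedent cannot hold. If q is false, (q ⇒ p) | ~u reduces to true regardless of the other variables. Either way (q ⇒ p) | ~u holds.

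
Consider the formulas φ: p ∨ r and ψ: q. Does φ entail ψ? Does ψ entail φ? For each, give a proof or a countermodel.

[⇒] This fails. Under q = F, p = T, r = F, the left side is true but the right side is false.

[⇐] This fails. Under q = T, p = F, r = F, the left side is false but the right side is true.

Neither implication holds.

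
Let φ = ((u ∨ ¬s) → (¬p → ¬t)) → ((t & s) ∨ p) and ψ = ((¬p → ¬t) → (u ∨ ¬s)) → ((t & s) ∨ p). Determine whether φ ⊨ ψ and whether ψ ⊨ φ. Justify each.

Neither direction holds.

(⟹) This fails. Under t = T, p = F, u = F, s = F, the left side is true but the right side is false.

(⟸) This fails. Under t = F, p = F, u = F, s = T, the left side is false but the right side is true.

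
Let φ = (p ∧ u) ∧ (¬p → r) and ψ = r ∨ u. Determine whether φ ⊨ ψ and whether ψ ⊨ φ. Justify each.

Converse. This fails. Under p = F, r = T, u = F, the left side is false but the right side is true.

Forward direction. Assume the antecedent. If p is true, the antecedent forces (p = T, r = F, u = T) or (p = T, r = T, u = T), and r ∨ u holds there. If p is false, the antecedent cannot hold. Either way r ∨ u holds.

The forward direction holds; the converse fails.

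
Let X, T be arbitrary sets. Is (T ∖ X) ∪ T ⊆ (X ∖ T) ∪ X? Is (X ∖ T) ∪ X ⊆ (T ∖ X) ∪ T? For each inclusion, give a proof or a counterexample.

(⊆) fails and (⊇) fails.

(⊆) This inclusion fails. Take X = ∅, T = {1}; then 1 ∈ (T ∖ X) ∪ T but 1 ∉ (X ∖ T) ∪ X.

(⊇) This inclusion fails. Take X = {1}, T = ∅; then 1 ∈ (X ∖ T) ∪ X but 1 ∉ (T ∖ X) ∪ T.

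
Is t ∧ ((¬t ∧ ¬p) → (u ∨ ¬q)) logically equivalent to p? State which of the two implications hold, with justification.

(⇒) fails and (⇐) fails.

[⇒] This fails. Under t = T, q = F, u = F, p = F, the left side is true but the right side is false.

[⇐] This fails. Under t = F, q = F, u = F, p = T, the left side is false but the right side is true.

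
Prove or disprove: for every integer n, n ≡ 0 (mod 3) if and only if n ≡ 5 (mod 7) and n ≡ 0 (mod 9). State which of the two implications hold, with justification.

(⇐) If n ≡ 5 (mod 7) and n ≡ 0 (mod 9), then by the Chinese remainder theorem n ≡ 54 (mod 63). Since 54 ≡ 0 (mod 3) and 3 ∣ 63, we get n ≡ 0 (mod 3).

(⇒) This fails: n = 0 gives 0 ≡ 0 (mod 3) but 0 ≡ 0 (mod 7), so the conjunction on the right does not hold.

(⇒) fails; (⇐) holds.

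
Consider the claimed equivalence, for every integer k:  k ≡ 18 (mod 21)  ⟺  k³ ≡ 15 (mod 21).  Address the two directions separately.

Only the forward implication holds.

(←) This fails: take k = 9. Then 9³ = 729 ≡ 15 (mod 21), yet 9 ≡ 9 (mod 21), not 18.

(→) Suppose k ≡ 18 (mod 21). Write k = 21j + 18. Then (21j + 18)³ = 9261j³ + 23814j² + 20412j + 5832 = 21(441j³ + 1134j² + 972j + 277) + 15, so k³ ≡ 15 (mod 21).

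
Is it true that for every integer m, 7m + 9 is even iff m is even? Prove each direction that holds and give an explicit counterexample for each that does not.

Forward direction. This fails: m = 7 gives 7m + 9 = 58, which is even, but 7 is odd, not even.

Converse. This also fails: m = 2 is even, but 7m + 9 = 23 is odd, not even.

Neither direction holds.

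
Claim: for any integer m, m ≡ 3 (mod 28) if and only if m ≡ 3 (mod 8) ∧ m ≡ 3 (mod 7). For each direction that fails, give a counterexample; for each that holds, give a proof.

(⟹) This fails: m = 31 gives 31 ≡ 3 (mod 28) but 31 ≡ 7 (mod 8), so the conjunction on the right does not hold.

(⟸) Conversely, if m ≡ 3 (mod 8) and m ≡ 3 (mod 7), then by the Chinese remainder theorem m ≡ 3 (mod 56). Since 3 ≡ 3 (mod 28) and 28 ∣ 56, we get m ≡ 3 (mod 28).

The forward direction fails; the converse holds.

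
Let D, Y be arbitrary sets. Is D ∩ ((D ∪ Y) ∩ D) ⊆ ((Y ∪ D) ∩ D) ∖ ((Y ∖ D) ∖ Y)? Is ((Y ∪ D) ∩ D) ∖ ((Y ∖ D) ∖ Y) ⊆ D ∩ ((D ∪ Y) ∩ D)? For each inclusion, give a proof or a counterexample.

(⟹) Let x ∈ D ∩ ((D ∪ Y) ∩ D). Then either x ∈ D and x ∉ Y; or x ∈ D ∩ Y. In each case x ∈ ((Y ∪ D) ∩ D) ∖ ((Y ∖ D) ∖ Y), so D ∩ ((D ∪ Y) ∩ D) ⊆ ((Y ∪ D) ∩ D) ∖ ((Y ∖ D) ∖ Y).

(⟸) Let x ∈ ((Y ∪ D) ∩ D) ∖ ((Y ∖ D) ∖ Y). Then either x ∈ D and x ∉ Y; or x ∈ D ∩ Y. In each case x ∈ D ∩ ((D ∪ Y) ∩ D), so ((Y ∪ D) ∩ D) ∖ ((Y ∖ D) ∖ Y) ⊆ D ∩ ((D ∪ Y) ∩ D).

Both inclusions hold; the sets are equal.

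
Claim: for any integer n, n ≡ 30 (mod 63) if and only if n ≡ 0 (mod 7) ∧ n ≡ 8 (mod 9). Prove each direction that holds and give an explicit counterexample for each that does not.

(→) This fails: n = 30 gives 30 ≡ 30 (mod 63) but 30 ≡ 2 (mod 7), so the conjunction on the right does not hold.

(←) This fails: n = 35 satisfies both congruences on the right (35 ≡ 0 mod 7 and 35 ≡ 8 mod 9) yet 35 ≡ 35 (mod 63), not 30.

Neither implication holds.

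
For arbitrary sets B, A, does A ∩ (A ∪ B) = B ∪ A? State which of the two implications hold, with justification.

The sets are not equal: only the forward inclusion holds.

(⟹) Let x ∈ A ∩ (A ∪ B). Then either x ∈ A and x ∉ B; or x ∈ B ∩ A. In each case x ∈ B ∪ A, so A ∩ (A ∪ B) ⊆ B ∪ A.

(⟸) This inclusion fails. Take B = {1}, A = ∅; then 1 ∈ B ∪ A but 1 ∉ A ∩ (A ∪ B).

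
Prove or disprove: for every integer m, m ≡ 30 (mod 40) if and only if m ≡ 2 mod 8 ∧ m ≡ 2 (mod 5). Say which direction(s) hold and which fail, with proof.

Forward direction. This fails: m = 30 gives 30 ≡ 30 (mod 40) but 30 ≡ 6 (mod 8), so the conjunction on the right does not hold.

Converse. This fails: m = 2 satisfies both congruences on the right (2 ≡ 2 mod 8 and 2 ≡ 2 mod 5) yet 2 ≡ 2 (mod 40), not 30.

Neither implication holds.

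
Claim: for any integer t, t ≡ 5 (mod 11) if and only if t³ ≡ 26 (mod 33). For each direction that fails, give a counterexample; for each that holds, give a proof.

(⇒) This fails: take t = 16. Then 16 ≡ 5 (mod 11), but 16³ = 4096 ≡ 4 (mod 33), not 26.

(⇐) Conversely, the residues r modulo 33 with r³ ≡ 26 (mod 33) are exactly {5}, and each is ≡ 5 (mod 11).

Not equivalent: only (⇐) holds.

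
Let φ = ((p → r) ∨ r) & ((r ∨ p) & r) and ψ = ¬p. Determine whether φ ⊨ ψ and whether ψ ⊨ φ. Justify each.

(→) This fails. Under r = T, p = T, the left side is true but the right side is false.

(←) This fails. Under r = F, p = F, the left side is false but the right side is true.

Both directions fail.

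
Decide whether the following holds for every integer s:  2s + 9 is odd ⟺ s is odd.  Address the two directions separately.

(⇒) fails; (⇐) holds.

(⟹) This fails: take s = 4. Then 2s + 9 = 17, which is odd, yet s = 4 is even, not odd.

(⟸) Suppose s is odd. Since 2 is even, 2s is even for every s, so 2s + 9 has the same parity as 9, which is odd. Hence 2s + 9 is odd.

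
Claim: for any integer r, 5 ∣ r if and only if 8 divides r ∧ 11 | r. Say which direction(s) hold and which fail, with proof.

[⇒] This fails: take r = 5. Certainly 5 ∣ 5, but 8 ∤ 5.

[⇐] This fails: take r = 88. Both 8 ∣ 88 and 11 ∣ 88, yet 88 is not a multiple of 5 (since 88 = 17·5 + 3), so 5 ∤ 88.

Both directions fail.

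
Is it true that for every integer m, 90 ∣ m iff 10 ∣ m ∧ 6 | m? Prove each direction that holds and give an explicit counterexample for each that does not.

Only the forward direction holds.

(→) If 90 ∣ m, write m = 90q. Since 90 = 9·10, m = 10·(9q), so 10 ∣ m; and since 90 = 15·6, m = 6·(15q), so 6 ∣ m.

(←) This fails: take m = 30. Both 10 ∣ 30 and 6 ∣ 30, yet 30 is not a multiple of 90 (since 30 = 0·90 + 30), so 90 ∤ 30.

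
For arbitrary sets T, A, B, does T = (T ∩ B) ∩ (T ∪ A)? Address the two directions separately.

(⟸) Let x ∈ (T ∩ B) ∩ (T ∪ A). Then either x ∈ T ∩ B and x ∉ A; or x ∈ T ∩ A ∩ B. In each case x ∈ T, so (T ∩ B) ∩ (T ∪ A) ⊆ T.

(⟹) This inclusion fails. Take T = {1}, A = ∅, B = ∅; then 1 ∈ T but 1 ∉ (T ∩ B) ∩ (T ∪ A).

The sets are not equal: only the reverse inclusion holds.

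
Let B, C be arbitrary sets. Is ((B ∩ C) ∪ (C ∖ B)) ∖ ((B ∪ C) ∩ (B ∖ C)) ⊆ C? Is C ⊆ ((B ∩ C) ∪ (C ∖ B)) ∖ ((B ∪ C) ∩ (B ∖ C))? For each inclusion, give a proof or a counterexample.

Forward inclusion. Let x ∈ ((B ∩ C) ∪ (C ∖ B)) ∖ ((B ∪ C) ∩ (B ∖ C)). Then either x ∈ C and x ∉ B; or x ∈ B ∩ C. In each case x ∈ C, so ((B ∩ C) ∪ (C ∖ B)) ∖ ((B ∪ C) ∩ (B ∖ C)) ⊆ C.

Reverse inclusion. Let x ∈ C. Then either x ∈ C and x ∉ B; or x ∈ B ∩ C. In each case x ∈ ((B ∩ C) ∪ (C ∖ B)) ∖ ((B ∪ C) ∩ (B ∖ C)), so C ⊆ ((B ∩ C) ∪ (C ∖ B)) ∖ ((B ∪ C) ∩ (B ∖ C)).

The two sets are equal.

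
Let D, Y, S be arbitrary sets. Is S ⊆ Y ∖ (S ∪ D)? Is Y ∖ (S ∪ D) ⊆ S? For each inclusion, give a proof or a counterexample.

Neither inclusion holds.

(⟹) This inclusion fails. Take D = ∅, Y = ∅, S = {1}; then 1 ∈ S but 1 ∉ Y ∖ (S ∪ D).

(⟸) This inclusion fails. Take D = ∅, Y = {1}, S = ∅; then 1 ∈ Y ∖ (S ∪ D) but 1 ∉ S.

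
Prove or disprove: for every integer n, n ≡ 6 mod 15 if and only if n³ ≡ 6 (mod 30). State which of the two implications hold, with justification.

[⇒] This fails: take n = 21. Then 21 ≡ 6 (mod 15), but 21³ = 9261 ≡ 21 (mod 30), not 6.

[⇐] Conversely, the residues r modulo 30 with r³ ≡ 6 (mod 30) are exactly {6}, and each is ≡ 6 (mod 15).

Only the converse holds.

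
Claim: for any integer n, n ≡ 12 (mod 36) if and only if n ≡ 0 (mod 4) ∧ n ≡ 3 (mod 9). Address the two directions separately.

The biconditional holds.

[⇐] If n ≡ 0 (mod 4) and n ≡ 3 (mod 9), then by the Chinese remainder theorem n ≡ 12 (mod 36). This is exactly n ≡ 12 (mod 36).

[⇒] Suppose n ≡ 12 (mod 36); write n = 36j + 12. Since 4 ∣ 36, reducing mod 4 gives n ≡ 12 ≡ 0 (mod 4); since 9 ∣ 36, reducing mod 9 gives n ≡ 12 ≡ 3 (mod 9).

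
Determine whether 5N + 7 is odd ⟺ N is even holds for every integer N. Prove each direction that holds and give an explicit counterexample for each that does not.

Both directions hold.

(←) Suppose N is even; write N = 2j. Then 5N + 7 = 5·(2j) + 7 = 2·5j + 7, which is odd.

(→) Suppose 5N + 7 is odd. Since 5 is odd, 5N and N have the same parity, so 5N + 7 ≡ N + 7 (mod 2). As 7 is odd, 5N + 7 is odd exactly when N is even. Thus N is even.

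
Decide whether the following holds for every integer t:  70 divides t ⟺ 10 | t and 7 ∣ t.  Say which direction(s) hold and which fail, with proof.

[⇐] Suppose 10 ∣ t and 7 ∣ t. Any common multiple of 10 and 7 is a multiple of their lcm; here gcd(10, 7) = 1, so lcm(10, 7) = 10·7 = 70, so 70 ∣ t.

[⇒] If 70 ∣ t, write t = 70q. Since 70 = 7·10, t = 10·(7q), so 10 ∣ t; and since 70 = 10·7, t = 7·(10q), so 7 ∣ t.

Both directions hold.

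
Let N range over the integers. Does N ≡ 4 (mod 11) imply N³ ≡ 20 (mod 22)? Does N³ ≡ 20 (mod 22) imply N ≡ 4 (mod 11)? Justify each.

Forward direction. This fails: take N = 15. Then 15 ≡ 4 (mod 11), but 15³ = 3375 ≡ 9 (mod 22), not 20.

Converse. The residues r modulo 22 with r³ ≡ 20 (mod 22) are exactly {4}, and each is ≡ 4 (mod 11).

(⇒) fails; (⇐) holds.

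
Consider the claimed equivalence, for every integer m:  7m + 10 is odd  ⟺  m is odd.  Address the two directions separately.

Both directions hold.

Forward direction. Suppose 7m + 10 is odd. Since 7 is odd, 7m and m have the same parity, so 7m + 10 ≡ m + 10 (mod 2). As 10 is even, 7m + 10 is odd exactly when m is odd. Thus m is odd.

Converse. Suppose m is odd; write m = 2j + 1. Then 7m + 10 = 7·(2j + 1) + 10 = 2·7j + 17, which is odd.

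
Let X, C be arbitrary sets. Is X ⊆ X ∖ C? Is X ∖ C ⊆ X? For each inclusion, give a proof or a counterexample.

(⟸) Let x ∈ X ∖ C. Then x ∈ X and x ∉ C, from which x ∈ X.

(⟹) This inclusion fails. Take X = {1}, C = {1}; then 1 ∈ X but 1 ∉ X ∖ C.

The sets are not equal: only the reverse inclusion holds.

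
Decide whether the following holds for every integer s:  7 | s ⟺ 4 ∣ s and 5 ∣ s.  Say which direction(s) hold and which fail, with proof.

Both directions fail.

Forward direction. This fails: take s = 7. Certainly 7 ∣ 7, but 4 ∤ 7.

Converse. This fails: take s = 20. Both 4 ∣ 20 and 5 ∣ 20, yet 20 is not a multiple of 7 (since 20 = 2·7 + 6), so 7 ∤ 20.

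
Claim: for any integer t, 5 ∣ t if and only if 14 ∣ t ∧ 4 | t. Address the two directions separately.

Forward direction. This fails: take t = 5. Certainly 5 ∣ 5, but 14 ∤ 5.

Converse. This fails: take t = 28. Both 14 ∣ 28 and 4 ∣ 28, yet 28 is not a multiple of 5 (since 28 = 5·5 + 3), so 5 ∤ 28.

Neither implication holds.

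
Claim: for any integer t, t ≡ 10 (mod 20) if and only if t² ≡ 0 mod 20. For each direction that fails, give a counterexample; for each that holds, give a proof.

Not equivalent: only (⇒) holds.

[⇐] This fails: take t = 0. Then 0² = 0 ≡ 0 (mod 20), yet 0 ≡ 0 (mod 20), not 10.

[⇒] Suppose t ≡ 10 (mod 20). Write t = 20j + 10. Then (20j + 10)² = 400j² + 400j + 100 = 20(20j² + 20j + 5) + 0, so t² ≡ 0 (mod 20).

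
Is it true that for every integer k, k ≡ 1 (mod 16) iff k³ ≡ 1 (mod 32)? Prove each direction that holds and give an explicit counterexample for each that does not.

Only the reverse direction holds.

Forward direction. This fails: take k = 17. Then 17 ≡ 1 (mod 16), but 17³ = 4913 ≡ 17 (mod 32), not 1.

Converse. The residues r modulo 32 with r³ ≡ 1 (mod 32) are exactly {1}, and each is ≡ 1 (mod 16).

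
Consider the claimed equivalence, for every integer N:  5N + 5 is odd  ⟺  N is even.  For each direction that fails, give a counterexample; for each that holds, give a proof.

Converse. Suppose N is even; write N = 2j. Then 5N + 5 = 5·(2j) + 5 = 2·5j + 5, which is odd.

Forward direction. Suppose 5N + 5 is odd. Since 5 is odd, 5N and N have the same parity, so 5N + 5 ≡ N + 5 (mod 2). As 5 is odd, 5N + 5 is odd exactly when N is even. Thus N is even.

The biconditional holds.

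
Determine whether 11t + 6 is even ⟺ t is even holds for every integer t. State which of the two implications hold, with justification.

Both implications hold.

(⟸) Suppose t is even; write t = 2j. Then 11t + 6 = 11·(2j) + 6 = 2·11j + 6, which is even.

(⟹) Suppose 11t + 6 is even. Since 11 is odd, 11t and t have the same parity, so 11t + 6 ≡ t + 6 (mod 2). As 6 is even, 11t + 6 is even exactly when t is even. Thus t is even.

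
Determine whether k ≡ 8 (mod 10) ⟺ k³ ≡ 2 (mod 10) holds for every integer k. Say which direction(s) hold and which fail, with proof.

The biconditional holds.

(→) Suppose k ≡ 8 (mod 10). Write k = 10j + 8. Then (10j + 8)³ = 1000j³ + 2400j² + 1920j + 512 = 10(100j³ + 240j² + 192j + 51) + 2, so k³ ≡ 2 (mod 10).

(←) Conversely, suppose k³ ≡ 2 (mod 10). The only residue r in {0, …, 9} with r³ ≡ 2 (mod 10) is r = 8, so k ≡ 8 (mod 10).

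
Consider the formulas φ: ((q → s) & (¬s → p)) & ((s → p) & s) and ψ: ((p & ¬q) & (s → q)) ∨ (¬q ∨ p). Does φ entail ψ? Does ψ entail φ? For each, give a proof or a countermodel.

[⇒] Assume the antecedent. If s is true, the antecedent forces (s = T, p = T, q = F) or (s = T, p = T, q = T), and the consequent holds there. If s is false, the antecedent cannot hold. Either way the consequent holds.

[⇐] This fails. Under s = F, p = F, q = F, the left side is false but the right side is true.

Not equivalent: only (⇒) holds.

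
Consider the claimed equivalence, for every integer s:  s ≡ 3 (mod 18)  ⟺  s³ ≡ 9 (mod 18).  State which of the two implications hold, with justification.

(⟹) Suppose s ≡ 3 (mod 18). Write s = 18j + 3. Then (18j + 3)³ = 5832j³ + 2916j² + 486j + 27 = 18(324j³ + 162j² + 27j + 1) + 9, so s³ ≡ 9 (mod 18).

(⟸) This fails: take s = 9. Then 9³ = 729 ≡ 9 (mod 18), yet 9 ≡ 9 (mod 18), not 3.

Only the forward implication holds.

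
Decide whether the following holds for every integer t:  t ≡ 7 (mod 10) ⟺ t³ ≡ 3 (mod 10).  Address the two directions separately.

Both directions hold; the statement is true.

(⇐) Suppose t³ ≡ 3 (mod 10). The only residue r in {0, …, 9} with r³ ≡ 3 (mod 10) is r = 7, so t ≡ 7 (mod 10).

(⇒) Suppose t ≡ 7 (mod 10). Write t = 10j + 7. Then (10j + 7)³ = 1000j³ + 2100j² + 1470j + 343 = 10(100j³ + 210j² + 147j + 34) + 3, so t³ ≡ 3 (mod 10).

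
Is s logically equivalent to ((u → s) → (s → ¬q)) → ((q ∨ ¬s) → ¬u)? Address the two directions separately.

Only the forward direction holds.

Converse. This fails. Under s = F, u = F, q = F, the left side is false but the right side is true.

Forward direction. Assume the antecedent. If s is true, the consequent reduces to true regardless of the other variables. If s is false, the antecedent cannot hold. Either way the consequent holds.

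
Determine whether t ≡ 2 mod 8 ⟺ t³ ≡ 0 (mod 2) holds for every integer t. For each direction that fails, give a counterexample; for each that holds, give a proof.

(⇒) Suppose t ≡ 2 (mod 8). Then t³ ≡ 2³ = 8 (mod 8), and since 2 ∣ 8, also t³ ≡ 0 (mod 2).

(⇐) This fails: take t = 0. Then 0³ = 0 ≡ 0 (mod 2), yet 0 ≡ 0 (mod 8), not 2.

Only the forward implication holds.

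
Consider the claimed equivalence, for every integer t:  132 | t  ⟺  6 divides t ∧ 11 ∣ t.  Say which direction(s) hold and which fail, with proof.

Not equivalent: only (⇒) holds.

Forward direction. If 132 ∣ t, write t = 132q. Since 132 = 22·6, t = 6·(22q), so 6 ∣ t; and since 132 = 12·11, t = 11·(12q), so 11 ∣ t.

Converse. This fails: take t = 66. Both 6 ∣ 66 and 11 ∣ 66, yet 66 is not a multiple of 132 (since 66 = 0·132 + 66), so 132 ∤ 66.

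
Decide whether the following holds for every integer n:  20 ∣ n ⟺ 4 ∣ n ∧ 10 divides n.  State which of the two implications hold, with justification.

The biconditional holds.

(←) Suppose 4 ∣ n and 10 ∣ n. Any common multiple of 4 and 10 is a multiple of their lcm; here lcm(4, 10) = 4·10/gcd(4, 10) = 40/2 = 20, so 20 ∣ n.

(→) If 20 ∣ n, write n = 20q. Since 20 = 5·4, n = 4·(5q), so 4 ∣ n; and since 20 = 2·10, n = 10·(2q), so 10 ∣ n.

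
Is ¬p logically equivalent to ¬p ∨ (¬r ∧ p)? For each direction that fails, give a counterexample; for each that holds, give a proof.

The forward direction holds; the converse fails.

(⇒) Assume the antecedent. If p is true, the antecedent cannot hold. If p is false, ¬p ∨ (¬r ∧ p) reduces to true regardless of the other variables. Either way ¬p ∨ (¬r ∧ p) holds.

(⇐) This fails. Under p = T, r = F, the left side is false but the right side is true.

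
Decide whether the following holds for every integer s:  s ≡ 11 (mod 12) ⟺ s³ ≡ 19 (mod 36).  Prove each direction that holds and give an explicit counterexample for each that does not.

Neither implication holds.

(⇒) This fails: take s = 11. Then 11 ≡ 11 (mod 12), but 11³ = 1331 ≡ 35 (mod 36), not 19.

(⇐) This fails: take s = 7. Then 7³ = 343 ≡ 19 (mod 36), yet 7 ≡ 7 (mod 12), not 11.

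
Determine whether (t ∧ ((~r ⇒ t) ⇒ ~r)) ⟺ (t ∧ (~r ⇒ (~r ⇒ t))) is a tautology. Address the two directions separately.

(→) Assume the antecedent. If t is true, t ∧ (~r ⇒ (~r ⇒ t)) reduces to true regardless of the other variables. If t is false, the antecedent cannot hold. Either way t ∧ (~r ⇒ (~r ⇒ t)) holds.

(←) This fails. Under t = T, r = T, the left side is false but the right side is true.

(⇒) holds; (⇐) fails.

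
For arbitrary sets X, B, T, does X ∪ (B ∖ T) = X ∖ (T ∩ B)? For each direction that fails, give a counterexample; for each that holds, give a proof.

Only the reverse inclusion holds.

(⊆) This inclusion fails. Take X = ∅, B = {1}, T = ∅; then 1 ∈ X ∪ (B ∖ T) but 1 ∉ X ∖ (T ∩ B).

(⊇) Let x ∈ X ∖ (T ∩ B). Then either x ∈ X and x ∉ B, T; or x ∈ X ∩ B and x ∉ T; or x ∈ X ∩ T and x ∉ B. In each case x ∈ X ∪ (B ∖ T), so X ∖ (T ∩ B) ⊆ X ∪ (B ∖ T).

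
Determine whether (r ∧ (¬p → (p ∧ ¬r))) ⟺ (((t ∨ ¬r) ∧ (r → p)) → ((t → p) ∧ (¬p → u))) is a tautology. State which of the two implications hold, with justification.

(→) Assume the antecedent. If u is true, the antecedent forces (u = T, t = F, p = T, r = T) or (u = T, t = T, p = T, r = T), and the consequent holds there. If u is false, the antecedent forces (u = F, t = F, p = T, r = T) or (u = F, t = T, p = T, r = T), and the consequent holds there. Either way the consequent holds.

(←) This fails. Under u = T, t = F, p = F, r = F, the left side is false but the right side is true.

Only the forward direction holds.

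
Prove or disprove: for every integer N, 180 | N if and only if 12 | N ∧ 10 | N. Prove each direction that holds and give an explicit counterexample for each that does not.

[⇒] If 180 ∣ N, write N = 180q. Since 180 = 15·12, N = 12·(15q), so 12 ∣ N; and since 180 = 18·10, N = 10·(18q), so 10 ∣ N.

[⇐] This fails: take N = 60. Both 12 ∣ 60 and 10 ∣ 60, yet 60 is not a multiple of 180 (since 60 = 0·180 + 60), so 180 ∤ 60.

(⇒) holds; (⇐) fails.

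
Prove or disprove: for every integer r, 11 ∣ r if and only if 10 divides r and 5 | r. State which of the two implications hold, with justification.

Neither implication holds.

(→) This fails: take r = 11. Certainly 11 ∣ 11, but 10 ∤ 11.

(←) This fails: take r = 10. Both 10 ∣ 10 and 5 ∣ 10, yet 10 is not a multiple of 11 (since 10 = 0·11 + 10), so 11 ∤ 10.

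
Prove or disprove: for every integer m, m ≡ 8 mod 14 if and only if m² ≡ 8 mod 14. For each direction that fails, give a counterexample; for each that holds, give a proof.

(⟹) Suppose m ≡ 8 mod 14. Write m = 14j + 8. Then (14j + 8)² = 196j² + 224j + 64 = 14(14j² + 16j + 4) + 8, so m² ≡ 8 (mod 14).

(⟸) This fails: take m = 6. Then 6² = 36 ≡ 8 (mod 14), yet 6 ≡ 6 (mod 14), not 8.

(⇒) holds; (⇐) fails.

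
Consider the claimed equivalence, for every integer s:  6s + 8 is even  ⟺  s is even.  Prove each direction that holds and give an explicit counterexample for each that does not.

Not equivalent: only (⇐) holds.

Forward direction. This fails: take s = 3. Then 6s + 8 = 26, which is even, yet s = 3 is odd, not even.

Converse. Suppose s is even. Since 6 is even, 6s is even for every s, so 6s + 8 has the same parity as 8, which is even. Hence 6s + 8 is even.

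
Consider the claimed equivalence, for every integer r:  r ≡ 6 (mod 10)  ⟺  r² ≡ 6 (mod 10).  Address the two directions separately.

Not equivalent: only (⇒) holds.

[⇐] This fails: take r = 4. Then 4² = 16 ≡ 6 (mod 10), yet 4 ≡ 4 (mod 10), not 6.

[⇒] Suppose r ≡ 6 (mod 10). Write r = 10j + 6. Then (10j + 6)² = 100j² + 120j + 36 = 10(10j² + 12j + 3) + 6, so r² ≡ 6 (mod 10).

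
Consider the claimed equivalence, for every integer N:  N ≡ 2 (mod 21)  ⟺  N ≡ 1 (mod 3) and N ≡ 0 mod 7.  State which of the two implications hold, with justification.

(⟹) This fails: N = 2 gives 2 ≡ 2 (mod 21) but 2 ≡ 2 (mod 3), so the conjunction on the right does not hold.

(⟸) This fails: N = 7 satisfies both congruences on the right (7 ≡ 1 mod 3 and 7 ≡ 0 mod 7) yet 7 ≡ 7 (mod 21), not 2.

Neither implication holds.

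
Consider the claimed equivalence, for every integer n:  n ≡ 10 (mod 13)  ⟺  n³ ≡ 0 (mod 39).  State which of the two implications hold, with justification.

Neither direction holds.

[⇒] This fails: take n = 10. Then 10 ≡ 10 (mod 13), but 10³ = 1000 ≡ 25 (mod 39), not 0.

[⇐] This fails: take n = 0. Then 0³ = 0 ≡ 0 (mod 39), yet 0 ≡ 0 (mod 13), not 10.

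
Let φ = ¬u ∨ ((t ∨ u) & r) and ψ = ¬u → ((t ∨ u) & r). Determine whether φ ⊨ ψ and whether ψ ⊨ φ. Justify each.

(⟹) This fails. Under t = F, u = F, r = F, the left side is true but the right side is false.

(⟸) This fails. Under t = F, u = T, r = F, the left side is false but the right side is true.

Neither implication holds.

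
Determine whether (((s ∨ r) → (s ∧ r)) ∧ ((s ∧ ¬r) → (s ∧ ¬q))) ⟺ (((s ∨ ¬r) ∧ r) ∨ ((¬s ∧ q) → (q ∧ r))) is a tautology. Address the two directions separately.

[⇒] This fails. Under r = F, s = F, q = T, the left side is true but the right side is false.

[⇐] This fails. Under r = T, s = F, q = F, the left side is false but the right side is true.

Neither implication holds.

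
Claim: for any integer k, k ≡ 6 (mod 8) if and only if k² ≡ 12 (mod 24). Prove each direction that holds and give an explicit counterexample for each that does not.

Neither direction holds.

[⇒] This fails: take k = 14. Then 14 ≡ 6 (mod 8), but 14² = 196 ≡ 4 (mod 24), not 12.

[⇐] This fails: take k = 18. Then 18² = 324 ≡ 12 (mod 24), yet 18 ≡ 2 (mod 8), not 6.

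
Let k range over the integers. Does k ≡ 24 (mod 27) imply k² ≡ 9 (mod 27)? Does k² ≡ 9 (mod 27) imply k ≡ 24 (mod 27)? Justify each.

Only the forward implication holds.

(⇒) Suppose k ≡ 24 (mod 27). Write k = 27j + 24. Then (27j + 24)² = 729j² + 1296j + 576 = 27(27j² + 48j + 21) + 9, so k² ≡ 9 (mod 27).

(⇐) This fails: take k = 3. Then 3² = 9 ≡ 9 (mod 27), yet 3 ≡ 3 (mod 27), not 24.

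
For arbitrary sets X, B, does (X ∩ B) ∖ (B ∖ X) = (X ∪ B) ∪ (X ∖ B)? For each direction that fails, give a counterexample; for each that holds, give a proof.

(⟹) Let x ∈ (X ∩ B) ∖ (B ∖ X). Then x ∈ X ∩ B, from which x ∈ (X ∪ B) ∪ (X ∖ B).

(⟸) This inclusion fails. Take X = {1}, B = ∅; then 1 ∈ (X ∪ B) ∪ (X ∖ B) but 1 ∉ (X ∩ B) ∖ (B ∖ X).

(⊆) holds; (⊇) fails.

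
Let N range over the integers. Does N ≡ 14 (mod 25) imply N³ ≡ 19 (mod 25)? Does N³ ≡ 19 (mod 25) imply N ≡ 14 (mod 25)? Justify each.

Both implications hold.

(⟹) Suppose N ≡ 14 (mod 25). Write N = 25j + 14. Then (25j + 14)³ = 15625j³ + 26250j² + 14700j + 2744 = 25(625j³ + 1050j² + 588j + 109) + 19, so N³ ≡ 19 (mod 25).

(⟸) Conversely, suppose N³ ≡ 19 (mod 25). The only residue r in {0, …, 24} with r³ ≡ 19 (mod 25) is r = 14, so N ≡ 14 (mod 25).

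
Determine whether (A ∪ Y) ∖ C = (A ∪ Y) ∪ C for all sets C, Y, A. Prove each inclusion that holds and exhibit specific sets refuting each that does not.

(⊆) Let x ∈ (A ∪ Y) ∖ C. Then either x ∈ Y and x ∉ C, A; or x ∈ A and x ∉ C, Y; or x ∈ Y ∩ A and x ∉ C. In each case x ∈ (A ∪ Y) ∪ C, so (A ∪ Y) ∖ C ⊆ (A ∪ Y) ∪ C.

(⊇) This inclusion fails. Take C = {1}, Y = ∅, A = ∅; then 1 ∈ (A ∪ Y) ∪ C but 1 ∉ (A ∪ Y) ∖ C.

The sets are not equal: only the forward inclusion holds.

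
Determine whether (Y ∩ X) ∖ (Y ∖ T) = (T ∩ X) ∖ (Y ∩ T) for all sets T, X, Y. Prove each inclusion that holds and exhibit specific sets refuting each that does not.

(⊆) fails and (⊇) fails.

Forward inclusion. This inclusion fails. Take T = {1}, X = {1}, Y = {1}; then 1 ∈ (Y ∩ X) ∖ (Y ∖ T) but 1 ∉ (T ∩ X) ∖ (Y ∩ T).

Reverse inclusion. This inclusion fails. Take T = {1}, X = {1}, Y = ∅; then 1 ∈ (T ∩ X) ∖ (Y ∩ T) but 1 ∉ (Y ∩ X) ∖ (Y ∖ T).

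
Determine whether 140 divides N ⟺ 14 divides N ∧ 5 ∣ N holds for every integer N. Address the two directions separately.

(⇒) holds; (⇐) fails.

(→) If 140 ∣ N, write N = 140q. Since 140 = 10·14, N = 14·(10q), so 14 ∣ N; and since 140 = 28·5, N = 5·(28q), so 5 ∣ N.

(←) This fails: take N = 70. Both 14 ∣ 70 and 5 ∣ 70, yet 70 is not a multiple of 140 (since 70 = 0·140 + 70), so 140 ∤ 70.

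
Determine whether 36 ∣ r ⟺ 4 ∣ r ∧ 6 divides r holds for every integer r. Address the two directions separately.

Not equivalent: only (⇒) holds.

(⇐) This fails: take r = 12. Both 4 ∣ 12 and 6 ∣ 12, yet 12 is not a multiple of 36 (since 12 = 0·36 + 12), so 36 ∤ 12.

(⇒) If 36 ∣ r, write r = 36q. Since 36 = 9·4, r = 4·(9q), so 4 ∣ r; and since 36 = 6·6, r = 6·(6q), so 6 ∣ r.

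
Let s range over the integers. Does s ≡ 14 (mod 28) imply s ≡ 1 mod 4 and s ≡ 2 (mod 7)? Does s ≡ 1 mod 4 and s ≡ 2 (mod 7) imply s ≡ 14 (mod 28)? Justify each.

Neither implication holds.

[⇒] This fails: s = 14 gives 14 ≡ 14 (mod 28) but 14 ≡ 2 (mod 4), so the conjunction on the right does not hold.

[⇐] This fails: s = 9 satisfies both congruences on the right (9 ≡ 1 mod 4 and 9 ≡ 2 mod 7) yet 9 ≡ 9 (mod 28), not 14.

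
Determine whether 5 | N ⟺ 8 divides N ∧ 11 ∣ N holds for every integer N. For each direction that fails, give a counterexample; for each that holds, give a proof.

(⇒) This fails: take N = 5. Certainly 5 ∣ 5, but 8 ∤ 5.

(⇐) This fails: take N = 88. Both 8 ∣ 88 and 11 ∣ 88, yet 88 is not a multiple of 5 (since 88 = 17·5 + 3), so 5 ∤ 88.

Neither implication holds.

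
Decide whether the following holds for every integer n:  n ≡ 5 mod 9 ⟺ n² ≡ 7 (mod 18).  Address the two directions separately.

Neither implication holds.

(→) This fails: take n = 14. Then 14 ≡ 5 (mod 9), but 14² = 196 ≡ 16 (mod 18), not 7.

(←) This fails: take n = 13. Then 13² = 169 ≡ 7 (mod 18), yet 13 ≡ 4 (mod 9), not 5.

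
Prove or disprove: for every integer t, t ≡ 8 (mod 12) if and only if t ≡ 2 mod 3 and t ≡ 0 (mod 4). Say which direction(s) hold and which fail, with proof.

Both directions hold.

(→) Suppose t ≡ 8 (mod 12); write t = 12j + 8. Since 3 ∣ 12, reducing mod 3 gives t ≡ 8 ≡ 2 (mod 3); since 4 ∣ 12, reducing mod 4 gives t ≡ 8 ≡ 0 (mod 4).

(←) Conversely, if t ≡ 2 (mod 3) and t ≡ 0 (mod 4), then by the Chinese remainder theorem t ≡ 8 (mod 12). This is exactly t ≡ 8 (mod 12).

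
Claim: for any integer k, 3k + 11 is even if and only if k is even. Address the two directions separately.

(⟹) This fails: k = 3 gives 3k + 11 = 20, which is even, but 3 is odd, not even.

(⟸) This also fails: k = 0 is even, but 3k + 11 = 11 is odd, not even.

Neither implication holds.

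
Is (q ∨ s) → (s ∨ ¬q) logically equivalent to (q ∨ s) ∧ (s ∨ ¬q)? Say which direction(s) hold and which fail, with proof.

(⇐) Assume the antecedent. If q is true, the antecedent forces (q = T, s = T), and (q ∨ s) → (s ∨ ¬q) holds there. If q is false, (q ∨ s) → (s ∨ ¬q) reduces to true regardless of the other variables. Either way (q ∨ s) → (s ∨ ¬q) holds.

(⇒) This fails. Under q = F, s = F, the left side is true but the right side is false.

Not equivalent: only (⇐) holds.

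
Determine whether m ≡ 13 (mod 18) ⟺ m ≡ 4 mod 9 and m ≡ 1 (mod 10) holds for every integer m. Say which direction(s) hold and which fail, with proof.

Only the reverse direction holds.

(⇐) If m ≡ 4 (mod 9) and m ≡ 1 (mod 10), then by the Chinese remainder theorem m ≡ 31 (mod 90). Since 31 ≡ 13 (mod 18) and 18 ∣ 90, we get m ≡ 13 (mod 18).

(⇒) This fails: m = 67 gives 67 ≡ 13 (mod 18) but 67 ≡ 7 (mod 10), so the conjunction on the right does not hold.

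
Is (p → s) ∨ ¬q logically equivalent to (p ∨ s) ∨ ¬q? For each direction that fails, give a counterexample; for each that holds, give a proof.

Forward direction. This fails. Under p = F, q = T, s = F, the left side is true but the right side is false.

Converse. This fails. Under p = T, q = T, s = F, the left side is false but the right side is true.

(⇒) fails and (⇐) fails.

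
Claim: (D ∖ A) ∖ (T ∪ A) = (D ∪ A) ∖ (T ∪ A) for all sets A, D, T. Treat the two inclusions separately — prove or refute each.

Both inclusions hold; the sets are equal.

(⊇) Let x ∈ (D ∪ A) ∖ (T ∪ A). Then x ∈ D and x ∉ A, T, from which x ∈ (D ∖ A) ∖ (T ∪ A).

(⊆) Let x ∈ (D ∖ A) ∖ (T ∪ A). Then x ∈ D and x ∉ A, T, from which x ∈ (D ∪ A) ∖ (T ∪ A).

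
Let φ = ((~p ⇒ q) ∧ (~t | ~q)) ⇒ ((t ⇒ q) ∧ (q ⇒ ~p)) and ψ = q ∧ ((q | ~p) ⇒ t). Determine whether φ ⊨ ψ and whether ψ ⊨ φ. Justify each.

Not equivalent: only (⇐) holds.

Converse. Assume the antecedent. If t is true, the antecedent forces (t = T, q = T, p = F) or (t = T, q = T, p = T), and the consequent holds there. If t is false, the antecedent cannot hold. Either way the consequent holds.

Forward direction. This fails. Under t = F, q = F, p = F, the left side is true but the right side is false.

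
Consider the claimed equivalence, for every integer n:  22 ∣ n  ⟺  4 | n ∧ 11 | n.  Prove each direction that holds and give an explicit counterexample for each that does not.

(⟹) This fails: take n = 22. Certainly 22 ∣ 22, but 4 ∤ 22.

(⟸) Suppose 4 ∣ n and 11 ∣ n. Any common multiple of 4 and 11 is a multiple of their lcm; here gcd(4, 11) = 1, so lcm(4, 11) = 4·11 = 44, so 44 ∣ n. Since 22 ∣ 44, it follows that 22 ∣ n.

The forward direction fails; the converse holds.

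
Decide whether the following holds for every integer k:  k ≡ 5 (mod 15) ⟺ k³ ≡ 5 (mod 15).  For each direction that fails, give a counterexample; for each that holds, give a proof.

(→) Suppose k ≡ 5 (mod 15). Write k = 15j + 5. Then (15j + 5)³ = 3375j³ + 3375j² + 1125j + 125 = 15(225j³ + 225j² + 75j + 8) + 5, so k³ ≡ 5 (mod 15).

(←) Conversely, suppose k³ ≡ 5 (mod 15). The only residue r in {0, …, 14} with r³ ≡ 5 (mod 15) is r = 5, so k ≡ 5 (mod 15).

Both directions hold; the statement is true.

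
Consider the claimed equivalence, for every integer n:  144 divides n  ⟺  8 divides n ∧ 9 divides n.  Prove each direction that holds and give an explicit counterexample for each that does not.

Not equivalent: only (⇒) holds.

(→) If 144 ∣ n, write n = 144q. Since 144 = 18·8, n = 8·(18q), so 8 ∣ n; and since 144 = 16·9, n = 9·(16q), so 9 ∣ n.

(←) This fails: take n = 72. Both 8 ∣ 72 and 9 ∣ 72, yet 72 is not a multiple of 144 (since 72 = 0·144 + 72), so 144 ∤ 72.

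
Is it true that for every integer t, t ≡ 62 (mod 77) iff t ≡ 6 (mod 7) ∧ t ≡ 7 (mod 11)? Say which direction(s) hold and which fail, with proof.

(→) Suppose t ≡ 62 (mod 77); write t = 77j + 62. Since 7 ∣ 77, reducing mod 7 gives t ≡ 62 ≡ 6 (mod 7); since 11 ∣ 77, reducing mod 11 gives t ≡ 62 ≡ 7 (mod 11).

(←) Conversely, if t ≡ 6 (mod 7) and t ≡ 7 (mod 11), then by the Chinese remainder theorem t ≡ 62 (mod 77). This is exactly t ≡ 62 (mod 77).

Both directions hold; the statement is true.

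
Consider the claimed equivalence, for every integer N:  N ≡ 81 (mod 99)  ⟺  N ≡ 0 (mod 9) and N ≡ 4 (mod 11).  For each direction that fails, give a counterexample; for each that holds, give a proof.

Both implications hold.

(⇐) If N ≡ 0 (mod 9) and N ≡ 4 (mod 11), then by the Chinese remainder theorem N ≡ 81 (mod 99). This is exactly N ≡ 81 (mod 99).

(⇒) Suppose N ≡ 81 (mod 99); write N = 99j + 81. Since 9 ∣ 99, reducing mod 9 gives N ≡ 81 ≡ 0 (mod 9); since 11 ∣ 99, reducing mod 11 gives N ≡ 81 ≡ 4 (mod 11).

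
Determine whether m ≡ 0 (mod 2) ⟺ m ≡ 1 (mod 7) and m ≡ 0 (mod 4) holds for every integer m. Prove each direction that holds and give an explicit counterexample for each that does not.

The forward direction fails; the converse holds.

(⟹) This fails: m = 0 gives 0 ≡ 0 (mod 2) but 0 ≡ 0 (mod 7), so the conjunction on the right does not hold.

(⟸) Conversely, if m ≡ 1 (mod 7) and m ≡ 0 (mod 4), then by the Chinese remainder theorem m ≡ 8 (mod 28). Since 8 ≡ 0 (mod 2) and 2 ∣ 28, we get m ≡ 0 (mod 2).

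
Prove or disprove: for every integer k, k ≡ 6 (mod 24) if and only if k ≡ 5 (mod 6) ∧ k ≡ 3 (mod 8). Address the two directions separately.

Neither implication holds.

(⇒) This fails: k = 6 gives 6 ≡ 6 (mod 24) but 6 ≡ 0 (mod 6), so the conjunction on the right does not hold.

(⇐) This fails: k = 11 satisfies both congruences on the right (11 ≡ 5 mod 6 and 11 ≡ 3 mod 8) yet 11 ≡ 11 (mod 24), not 6.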